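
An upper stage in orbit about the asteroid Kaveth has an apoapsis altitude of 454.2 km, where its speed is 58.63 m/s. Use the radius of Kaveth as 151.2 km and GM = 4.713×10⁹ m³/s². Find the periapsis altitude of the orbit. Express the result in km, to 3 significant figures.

r_a = 151.2 + 454.2 = 605.40 km = 6.054×10⁵ m.
Specific energy ε = v²/2 − μ/r = -6.066×10³ J/kg, so a = −μ/(2ε) = 3.885×10⁵ m.
The apsides satisfy r_p + r_a = 2a, so the periapsis radius is 2a − r_a = 1.715×10⁵ m = 171.53 km.
Periapsis altitude = 171.53 − 151.2 = 20.328 km.

periapsis altitude ≈ 20.3 km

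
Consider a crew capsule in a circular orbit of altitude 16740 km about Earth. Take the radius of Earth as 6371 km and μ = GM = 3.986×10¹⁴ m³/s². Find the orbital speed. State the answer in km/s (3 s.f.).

r = 6371 + 16740 = 23111 km = 2.3111×10⁷ m.
For a circular orbit v = √(μ/r) = √(3.986×10¹⁴ / 2.311×10⁷) = √(1.725×10⁷) = 4153 m/s.
That is 4.153 km/s.

v ≈ 4.15 km/s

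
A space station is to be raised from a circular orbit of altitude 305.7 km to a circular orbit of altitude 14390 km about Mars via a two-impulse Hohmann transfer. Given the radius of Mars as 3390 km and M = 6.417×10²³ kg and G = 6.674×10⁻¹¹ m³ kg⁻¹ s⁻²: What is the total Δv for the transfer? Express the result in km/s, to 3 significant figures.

μ = GM = 6.674×10⁻¹¹ × 6.417×10²³ = 4.283×10¹³ m³/s².
r₁ = 3390 + 305.7 = 3695.7 km = 3.6957×10⁶ m.
r₂ = 3390 + 14390 = 17780 km = 1.7780×10⁷ m.
Transfer ellipse a_t = (r₁ + r₂)/2 = 1.074×10⁷ m.
At r₁: circular v_c1 = √(μ/r₁) = 3404 m/s; transfer-periapsis v_p = √[μ(2/r₁ − 1/a_t)] = 4380 m/s.
Δv₁ = v_p − v_c1 = 976.3 m/s.
At r₂: circular v_c2 = √(μ/r₂) = 1552 m/s; transfer-apoapsis v_a = √[μ(2/r₂ − 1/a_t)] = 910.5 m/s.
Δv₂ = v_c2 − v_a = 641.5 m/s.
Total Δv = Δv₁ + Δv₂ = 1618 m/s = 1.618 km/s.

Δv_total ≈ 1.62 km/s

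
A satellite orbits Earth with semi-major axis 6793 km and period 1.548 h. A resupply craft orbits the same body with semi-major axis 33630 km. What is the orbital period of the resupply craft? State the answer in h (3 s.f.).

T₂ ≈ 17.1 h

Kepler's third law: T² ∝ a³, so T₂ = T₁ (a₂/a₁)^(3/2).
a₂/a₁ = 4.951, (a₂/a₁)^(3/2) = 11.02.
T₂ = 1.548 × 11.02 = 17.05 h.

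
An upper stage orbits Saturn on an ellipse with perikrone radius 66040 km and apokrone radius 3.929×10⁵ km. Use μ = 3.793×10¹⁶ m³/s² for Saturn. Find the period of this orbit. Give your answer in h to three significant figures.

T ≈ 31.2 h

Semi-major axis a = (r_p + r_a)/2 = (66040 + 3.9290×10⁵)/2 = 2.2947×10⁵ km = 2.295×10⁸ m.
By Kepler's third law T = 2π√(a³/μ) = 2π × 1.785×10⁴ = 1.121×10⁵ s.
= 31.15 h.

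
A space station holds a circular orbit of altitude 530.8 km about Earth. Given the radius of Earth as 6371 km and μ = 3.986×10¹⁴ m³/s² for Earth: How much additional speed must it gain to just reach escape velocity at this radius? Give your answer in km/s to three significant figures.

r = 6371 + 530.8 = 6901.8 km = 6.9018×10⁶ m.
Circular speed v_c = √(μ/r) = 7600 m/s.
Escape speed v_esc = √(2μ/r) = √2 × v_c = 10750 m/s.
Δv = v_esc − v_c = 3148 m/s = 3.148 km/s.

Δv ≈ 3.15 km/s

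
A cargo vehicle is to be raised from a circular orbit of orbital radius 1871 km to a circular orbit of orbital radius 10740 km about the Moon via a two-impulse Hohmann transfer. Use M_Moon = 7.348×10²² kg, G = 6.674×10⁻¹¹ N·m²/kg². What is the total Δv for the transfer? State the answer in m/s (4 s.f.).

Δv_total ≈ 801.6 m/s

μ = GM = 6.674×10⁻¹¹ × 7.348×10²² = 4.904×10¹² m³/s².
r₁ = 1871 km = 1.871×10⁶ m.
r₂ = 10740 km = 1.074×10⁷ m.
Transfer ellipse a_t = (r₁ + r₂)/2 = 6.306×10⁶ m.
At r₁: circular v_c1 = √(μ/r₁) = 1619 m/s; transfer-perilune v_p = √[μ(2/r₁ − 1/a_t)] = 2113 m/s.
Δv₁ = v_p − v_c1 = 493.9 m/s.
At r₂: circular v_c2 = √(μ/r₂) = 675.7 m/s; transfer-apolune v_a = √[μ(2/r₂ − 1/a_t)] = 368.1 m/s.
Δv₂ = v_c2 − v_a = 307.6 m/s.
Total Δv = Δv₁ + Δv₂ = 801.6 m/s.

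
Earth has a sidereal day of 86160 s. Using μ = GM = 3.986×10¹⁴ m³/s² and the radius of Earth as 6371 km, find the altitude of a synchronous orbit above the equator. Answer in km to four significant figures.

A synchronous orbit has period T, so by Kepler's third law a = (μT²/4π²)^(1/3).
μT²/4π² = 3.986×10¹⁴ × (8.616×10⁴)² / 39.48 = 7.495×10²² m³.
a = 4.216×10⁷ m = 42163 km.
Altitude h = a − R = 42163 − 6371 = 35792 km.

h_sync ≈ 35790 km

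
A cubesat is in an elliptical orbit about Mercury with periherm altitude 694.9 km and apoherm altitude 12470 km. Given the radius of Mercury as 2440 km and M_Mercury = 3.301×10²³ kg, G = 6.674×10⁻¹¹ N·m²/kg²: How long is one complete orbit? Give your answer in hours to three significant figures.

T ≈ 10.1 hours

μ = GM = 6.674×10⁻¹¹ × 3.301×10²³ = 2.203×10¹³ m³/s².
r_p = 2440 + 694.9 = 3134.9 km = 3.1349×10⁶ m.
r_a = 2440 + 12470 = 14910 km = 1.4910×10⁷ m.
Semi-major axis a = (r_p + r_a)/2 = (3134.9 + 14910)/2 = 9022.5 km = 9.022×10⁶ m.
By Kepler's third law T = 2π√(a³/μ) = 2π × 5.774×10³ = 3.628×10⁴ s.
= 10.08 hours.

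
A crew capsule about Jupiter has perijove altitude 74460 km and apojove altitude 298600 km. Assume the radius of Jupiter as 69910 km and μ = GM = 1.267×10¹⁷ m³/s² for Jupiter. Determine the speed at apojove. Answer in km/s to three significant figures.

v ≈ 13.9 km/s

r_p = 69910 + 74460 = 144370 km = 1.4437×10⁸ m.
r_a = 69910 + 298600 = 368510 km = 3.6851×10⁸ m.
Semi-major axis a = (r_p + r_a)/2 = 2.5644×10⁵ km = 2.564×10⁸ m.
Vis-viva: v² = μ(2/r − 1/a) = 1.267×10¹⁷ × (5.427×10⁻⁹ − 3.900×10⁻⁹) = 1.936×10⁸ m²/s².
v = 13910 m/s = 13.91 km/s.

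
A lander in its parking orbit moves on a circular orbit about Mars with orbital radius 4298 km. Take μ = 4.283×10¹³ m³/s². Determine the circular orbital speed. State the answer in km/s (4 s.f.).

r = 4298 km = 4.298×10⁶ m.
For a circular orbit v = √(μ/r) = √(4.283×10¹³ / 4.298×10⁶) = √(9.965×10⁶) = 3157 m/s.
That is 3.157 km/s.

v ≈ 3.157 km/s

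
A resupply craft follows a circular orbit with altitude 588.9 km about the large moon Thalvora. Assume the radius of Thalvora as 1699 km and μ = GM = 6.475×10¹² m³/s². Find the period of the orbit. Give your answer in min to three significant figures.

T ≈ 142 min

r = 1699 + 588.9 = 2287.9 km = 2.2879×10⁶ m.
Kepler's third law: T = 2π√(r³/μ) = 2π√((2.288×10⁶)³ / 6.475×10¹²).
r³/μ = 1.850×10⁶ s², so T = 2π × 1.360×10³ = 8.545×10³ s.
Converting: 8.545×10³ s ÷ 60.00 = 142.4 min.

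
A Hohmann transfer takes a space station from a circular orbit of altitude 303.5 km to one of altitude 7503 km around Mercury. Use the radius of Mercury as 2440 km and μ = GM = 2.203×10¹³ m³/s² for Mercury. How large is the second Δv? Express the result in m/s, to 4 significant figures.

Δv ≈ 509.6 m/s

r₁ = 2440 + 303.5 = 2743.5 km = 2.7435×10⁶ m.
r₂ = 2440 + 7503 = 9943.0 km = 9.9430×10⁶ m.
Transfer ellipse a_t = (r₁ + r₂)/2 = 6.343×10⁶ m.
At r₁: circular v_c1 = √(μ/r₁) = 2834 m/s; transfer-periherm v_p = √[μ(2/r₁ − 1/a_t)] = 3548 m/s.
At r₂: circular v_c2 = √(μ/r₂) = 1488 m/s; transfer-apoherm v_a = √[μ(2/r₂ − 1/a_t)] = 978.9 m/s.
Δv₂ = v_c2 − v_a = 509.6 m/s.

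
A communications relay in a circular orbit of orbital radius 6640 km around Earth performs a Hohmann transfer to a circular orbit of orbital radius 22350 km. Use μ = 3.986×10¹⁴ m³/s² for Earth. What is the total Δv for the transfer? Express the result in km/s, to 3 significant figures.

r₁ = 6640 km = 6.640×10⁶ m.
r₂ = 22350 km = 2.235×10⁷ m.
Transfer ellipse a_t = (r₁ + r₂)/2 = 1.450×10⁷ m.
At r₁: circular v_c1 = √(μ/r₁) = 7748 m/s; transfer-perigee v_p = √[μ(2/r₁ − 1/a_t)] = 9621 m/s.
Δv₁ = v_p − v_c1 = 1873 m/s.
At r₂: circular v_c2 = √(μ/r₂) = 4223 m/s; transfer-apogee v_a = √[μ(2/r₂ − 1/a_t)] = 2858 m/s.
Δv₂ = v_c2 − v_a = 1365 m/s.
Total Δv = Δv₁ + Δv₂ = 3238 m/s = 3.238 km/s.

Δv_total ≈ 3.24 km/s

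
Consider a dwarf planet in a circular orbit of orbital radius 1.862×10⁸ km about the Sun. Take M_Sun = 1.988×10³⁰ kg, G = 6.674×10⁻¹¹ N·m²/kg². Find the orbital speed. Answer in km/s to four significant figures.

v ≈ 26.69 km/s

μ = GM = 6.674×10⁻¹¹ × 1.988×10³⁰ = 1.327×10²⁰ m³/s².
r = 1.862×10⁸ km = 1.862×10¹¹ m.
For a circular orbit v = √(μ/r) = √(1.327×10²⁰ / 1.862×10¹¹) = √(7.126×10⁸) = 26690 m/s.
That is 26.69 km/s.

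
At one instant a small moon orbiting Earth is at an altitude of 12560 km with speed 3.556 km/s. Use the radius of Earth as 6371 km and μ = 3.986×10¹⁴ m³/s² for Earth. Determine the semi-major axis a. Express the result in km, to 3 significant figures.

a ≈ 13500 km

r = 6371 + 12560 = 18931 km = 1.893×10⁷ m.
Specific orbital energy ε = v²/2 − μ/r = (3556)²/2 − 3.986×10¹⁴/1.893×10⁷ = -1.473×10⁷ J/kg.
Since ε = −μ/(2a), a = −μ/(2ε) = 1.353×10⁷ m = 13528 km.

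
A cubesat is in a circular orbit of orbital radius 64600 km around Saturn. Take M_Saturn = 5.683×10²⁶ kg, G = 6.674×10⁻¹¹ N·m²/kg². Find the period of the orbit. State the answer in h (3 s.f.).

T ≈ 4.65 h

μ = GM = 6.674×10⁻¹¹ × 5.683×10²⁶ = 3.793×10¹⁶ m³/s².
r = 64600 km = 6.460×10⁷ m.
Kepler's third law: T = 2π√(r³/μ) = 2π√((6.460×10⁷)³ / 3.793×10¹⁶).
r³/μ = 7.108×10⁶ s², so T = 2π × 2.666×10³ = 1.675×10⁴ s.
Converting: 1.675×10⁴ s ÷ 3600 = 4.653 h.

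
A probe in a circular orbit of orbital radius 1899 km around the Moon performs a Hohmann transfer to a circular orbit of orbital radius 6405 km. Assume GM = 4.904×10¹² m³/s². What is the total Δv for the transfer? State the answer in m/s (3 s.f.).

Δv_total ≈ 672 m/s

r₁ = 1899 km = 1.899×10⁶ m.
r₂ = 6405 km = 6.405×10⁶ m.
Transfer ellipse a_t = (r₁ + r₂)/2 = 4.152×10⁶ m.
At r₁: circular v_c1 = √(μ/r₁) = 1607 m/s; transfer-perilune v_p = √[μ(2/r₁ − 1/a_t)] = 1996 m/s.
Δv₁ = v_p − v_c1 = 388.9 m/s.
At r₂: circular v_c2 = √(μ/r₂) = 875.0 m/s; transfer-apolune v_a = √[μ(2/r₂ − 1/a_t)] = 591.8 m/s.
Δv₂ = v_c2 − v_a = 283.3 m/s.
Total Δv = Δv₁ + Δv₂ = 672.2 m/s.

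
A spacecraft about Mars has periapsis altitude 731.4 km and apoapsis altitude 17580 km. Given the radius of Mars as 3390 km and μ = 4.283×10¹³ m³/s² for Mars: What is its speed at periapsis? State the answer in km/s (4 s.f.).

r_p = 3390 + 731.4 = 4121.4 km = 4.1214×10⁶ m.
r_a = 3390 + 17580 = 20970 km = 2.0970×10⁷ m.
Semi-major axis a = (r_p + r_a)/2 = 12546 km = 1.255×10⁷ m.
Vis-viva: v² = μ(2/r − 1/a) = 4.283×10¹³ × (4.853×10⁻⁷ − 7.971×10⁻⁸) = 1.737×10⁷ m²/s².
v = 4168 m/s = 4.168 km/s.

v ≈ 4.168 km/s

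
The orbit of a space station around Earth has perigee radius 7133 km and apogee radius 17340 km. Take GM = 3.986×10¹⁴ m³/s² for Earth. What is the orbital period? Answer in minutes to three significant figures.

T ≈ 225 minutes

Semi-major axis a = (r_p + r_a)/2 = (7133.0 + 17340)/2 = 12236 km = 1.224×10⁷ m.
By Kepler's third law T = 2π√(a³/μ) = 2π × 2.144×10³ = 1.347×10⁴ s.
= 224.5 minutes.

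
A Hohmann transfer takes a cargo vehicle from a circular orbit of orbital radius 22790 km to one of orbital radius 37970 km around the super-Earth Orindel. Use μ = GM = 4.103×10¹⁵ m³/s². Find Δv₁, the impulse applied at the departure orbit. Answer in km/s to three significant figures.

Δv ≈ 1.58 km/s

r₁ = 22790 km = 2.279×10⁷ m.
r₂ = 37970 km = 3.797×10⁷ m.
Transfer ellipse a_t = (r₁ + r₂)/2 = 3.038×10⁷ m.
At r₁: circular v_c1 = √(μ/r₁) = 13420 m/s; transfer-periapsis v_p = √[μ(2/r₁ − 1/a_t)] = 15000 m/s.
Δv₁ = v_p − v_c1 = 1583 m/s.
= 1.583 km/s.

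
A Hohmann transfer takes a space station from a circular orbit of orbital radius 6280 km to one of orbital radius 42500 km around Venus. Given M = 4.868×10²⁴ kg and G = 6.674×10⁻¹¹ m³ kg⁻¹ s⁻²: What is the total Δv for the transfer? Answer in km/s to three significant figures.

μ = GM = 6.674×10⁻¹¹ × 4.868×10²⁴ = 3.249×10¹⁴ m³/s².
r₁ = 6280 km = 6.280×10⁶ m.
r₂ = 42500 km = 4.250×10⁷ m.
Transfer ellipse a_t = (r₁ + r₂)/2 = 2.439×10⁷ m.
At r₁: circular v_c1 = √(μ/r₁) = 7193 m/s; transfer-periapsis v_p = √[μ(2/r₁ − 1/a_t)] = 9495 m/s.
Δv₁ = v_p − v_c1 = 2302 m/s.
At r₂: circular v_c2 = √(μ/r₂) = 2765 m/s; transfer-apoapsis v_a = √[μ(2/r₂ − 1/a_t)] = 1403 m/s.
Δv₂ = v_c2 − v_a = 1362 m/s.
Total Δv = Δv₁ + Δv₂ = 3664 m/s = 3.664 km/s.

Δv_total ≈ 3.66 km/s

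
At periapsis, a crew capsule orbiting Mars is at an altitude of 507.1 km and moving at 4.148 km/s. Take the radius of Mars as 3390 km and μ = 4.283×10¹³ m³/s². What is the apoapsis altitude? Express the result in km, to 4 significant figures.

r_p = 3390 + 507.1 = 3897.1 km = 3.897×10⁶ m.
Specific energy ε = v²/2 − μ/r = -2.387×10⁶ J/kg, so a = −μ/(2ε) = 8.970×10⁶ m.
The apsides satisfy r_p + r_a = 2a, so the apoapsis radius is 2a − r_p = 1.404×10⁷ m = 14044 km.
Apoapsis altitude = 14044 − 3390 = 10654 km.

apoapsis altitude ≈ 10650 km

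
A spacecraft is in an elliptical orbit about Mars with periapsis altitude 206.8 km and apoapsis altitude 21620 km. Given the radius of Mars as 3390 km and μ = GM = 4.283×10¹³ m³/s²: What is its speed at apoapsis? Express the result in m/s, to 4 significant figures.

v ≈ 656.2 m/s

r_p = 3390 + 206.8 = 3596.8 km = 3.5968×10⁶ m.
r_a = 3390 + 21620 = 25010 km = 2.5010×10⁷ m.
Semi-major axis a = (r_p + r_a)/2 = 14303 km = 1.430×10⁷ m.
Vis-viva: v² = μ(2/r − 1/a) = 4.283×10¹³ × (7.997×10⁻⁸ − 6.991×10⁻⁸) = 4.306×10⁵ m²/s².
v = 656.2 m/s.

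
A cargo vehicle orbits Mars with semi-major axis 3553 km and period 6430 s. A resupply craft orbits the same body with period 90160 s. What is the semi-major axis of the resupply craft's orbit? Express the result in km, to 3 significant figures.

Kepler's third law: a³ ∝ T², so a₂ = a₁ (T₂/T₁)^(2/3).
T₂/T₁ = 14.02, (T₂/T₁)^(2/3) = 5.815.
a₂ = 3553 × 5.815 = 20660 km.

a₂ ≈ 20700 km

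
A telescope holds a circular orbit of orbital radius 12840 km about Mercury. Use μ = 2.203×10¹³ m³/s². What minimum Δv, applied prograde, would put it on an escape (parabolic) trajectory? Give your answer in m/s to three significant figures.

r = 12840 km = 1.284×10⁷ m.
Circular speed v_c = √(μ/r) = 1310 m/s.
Escape speed v_esc = √(2μ/r) = √2 × v_c = 1852 m/s.
Δv = v_esc − v_c = 542.6 m/s.

Δv ≈ 543 m/s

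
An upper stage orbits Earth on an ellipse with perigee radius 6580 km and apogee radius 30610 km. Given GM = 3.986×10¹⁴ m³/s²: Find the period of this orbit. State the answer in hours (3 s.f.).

T ≈ 7.01 hours

Semi-major axis a = (r_p + r_a)/2 = (6580.0 + 30610)/2 = 18595 km = 1.860×10⁷ m.
By Kepler's third law T = 2π√(a³/μ) = 2π × 4.016×10³ = 2.524×10⁴ s.
= 7.010 hours.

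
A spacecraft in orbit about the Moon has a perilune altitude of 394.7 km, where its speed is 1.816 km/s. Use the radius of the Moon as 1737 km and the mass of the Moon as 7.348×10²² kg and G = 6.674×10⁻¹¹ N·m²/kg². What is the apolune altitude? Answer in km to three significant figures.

apolune altitude ≈ 3660 km

μ = GM = 6.674×10⁻¹¹ × 7.348×10²² = 4.904×10¹² m³/s².
r_p = 1737 + 394.7 = 2131.7 km = 2.132×10⁶ m.
Specific energy ε = v²/2 − μ/r = -6.516×10⁵ J/kg, so a = −μ/(2ε) = 3.763×10⁶ m.
The apsides satisfy r_p + r_a = 2a, so the apolune radius is 2a − r_p = 5.394×10⁶ m = 5394.4 km.
Apolune altitude = 5394.4 − 1737 = 3657.4 km.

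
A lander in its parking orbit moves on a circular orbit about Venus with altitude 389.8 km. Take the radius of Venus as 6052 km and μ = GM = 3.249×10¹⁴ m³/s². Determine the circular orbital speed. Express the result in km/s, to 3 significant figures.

v ≈ 7.10 km/s

r = 6052 + 389.8 = 6441.8 km = 6.4418×10⁶ m.
For a circular orbit v = √(μ/r) = √(3.249×10¹⁴ / 6.442×10⁶) = √(5.044×10⁷) = 7102 m/s.
That is 7.102 km/s.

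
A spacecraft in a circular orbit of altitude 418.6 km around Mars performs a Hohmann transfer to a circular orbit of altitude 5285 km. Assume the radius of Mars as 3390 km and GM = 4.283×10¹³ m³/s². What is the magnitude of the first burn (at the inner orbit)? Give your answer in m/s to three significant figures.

r₁ = 3390 + 418.6 = 3808.6 km = 3.8086×10⁶ m.
r₂ = 3390 + 5285 = 8675.0 km = 8.6750×10⁶ m.
Transfer ellipse a_t = (r₁ + r₂)/2 = 6.242×10⁶ m.
At r₁: circular v_c1 = √(μ/r₁) = 3353 m/s; transfer-periapsis v_p = √[μ(2/r₁ − 1/a_t)] = 3953 m/s.
Δv₁ = v_p − v_c1 = 600.0 m/s.

Δv ≈ 600 m/s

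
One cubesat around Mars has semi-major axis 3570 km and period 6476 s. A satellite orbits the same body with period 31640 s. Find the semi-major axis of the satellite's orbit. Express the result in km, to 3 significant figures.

Kepler's third law: a³ ∝ T², so a₂ = a₁ (T₂/T₁)^(2/3).
T₂/T₁ = 4.886, (T₂/T₁)^(2/3) = 2.879.
a₂ = 3570 × 2.879 = 10280 km.

a₂ ≈ 10300 km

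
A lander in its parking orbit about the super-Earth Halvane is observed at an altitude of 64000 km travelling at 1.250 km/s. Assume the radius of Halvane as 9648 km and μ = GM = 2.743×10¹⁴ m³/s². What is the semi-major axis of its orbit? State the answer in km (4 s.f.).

a ≈ 46600 km

r = 9648 + 64000 = 73648 km = 7.365×10⁷ m.
Vis-viva rearranged: 1/a = 2/r − v²/μ = 2.716×10⁻⁸ − 5.696×10⁻⁹ = 2.146×10⁻⁸ m⁻¹.
a = 4.660×10⁷ m = 46599 km.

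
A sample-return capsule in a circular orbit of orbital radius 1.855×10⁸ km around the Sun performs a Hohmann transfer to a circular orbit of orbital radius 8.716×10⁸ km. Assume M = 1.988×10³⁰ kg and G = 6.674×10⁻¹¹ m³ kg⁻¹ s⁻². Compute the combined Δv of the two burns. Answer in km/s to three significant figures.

Δv_total ≈ 12.6 km/s

μ = GM = 6.674×10⁻¹¹ × 1.988×10³⁰ = 1.327×10²⁰ m³/s².
r₁ = 1.855×10⁸ km = 1.855×10¹¹ m.
r₂ = 8.716×10⁸ km = 8.716×10¹¹ m.
Transfer ellipse a_t = (r₁ + r₂)/2 = 5.286×10¹¹ m.
At r₁: circular v_c1 = √(μ/r₁) = 26740 m/s; transfer-perihelion v_p = √[μ(2/r₁ − 1/a_t)] = 34340 m/s.
Δv₁ = v_p − v_c1 = 7599 m/s.
At r₂: circular v_c2 = √(μ/r₂) = 12340 m/s; transfer-aphelion v_a = √[μ(2/r₂ − 1/a_t)] = 7309 m/s.
Δv₂ = v_c2 − v_a = 5029 m/s.
Total Δv = Δv₁ + Δv₂ = 12630 m/s = 12.63 km/s.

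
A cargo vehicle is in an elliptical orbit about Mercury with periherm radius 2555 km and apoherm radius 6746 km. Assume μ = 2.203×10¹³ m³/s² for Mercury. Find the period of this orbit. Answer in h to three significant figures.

Semi-major axis a = (r_p + r_a)/2 = (2555.0 + 6746.0)/2 = 4650.5 km = 4.650×10⁶ m.
By Kepler's third law T = 2π√(a³/μ) = 2π × 2.137×10³ = 1.343×10⁴ s.
= 3.729 h.

T ≈ 3.73 h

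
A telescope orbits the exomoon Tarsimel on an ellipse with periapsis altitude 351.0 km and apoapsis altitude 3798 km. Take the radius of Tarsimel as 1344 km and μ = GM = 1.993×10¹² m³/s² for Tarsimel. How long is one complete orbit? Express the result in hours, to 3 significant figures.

r_p = 1344 + 351.0 = 1695.0 km = 1.6950×10⁶ m.
r_a = 1344 + 3798 = 5142.0 km = 5.1420×10⁶ m.
Semi-major axis a = (r_p + r_a)/2 = (1695.0 + 5142.0)/2 = 3418.5 km = 3.418×10⁶ m.
By Kepler's third law T = 2π√(a³/μ) = 2π × 4.477×10³ = 2.813×10⁴ s.
= 7.814 hours.

T ≈ 7.81 hours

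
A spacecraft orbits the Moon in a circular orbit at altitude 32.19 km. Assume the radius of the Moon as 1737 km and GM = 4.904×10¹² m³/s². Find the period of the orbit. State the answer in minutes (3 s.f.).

r = 1737 + 32.19 = 1769.2 km = 1.7692×10⁶ m.
Kepler's third law: T = 2π√(r³/μ) = 2π√((1.769×10⁶)³ / 4.904×10¹²).
r³/μ = 1.129×10⁶ s², so T = 2π × 1.063×10³ = 6.677×10³ s.
Converting: 6.677×10³ s ÷ 60.00 = 111.3 minutes.

T ≈ 111 minutes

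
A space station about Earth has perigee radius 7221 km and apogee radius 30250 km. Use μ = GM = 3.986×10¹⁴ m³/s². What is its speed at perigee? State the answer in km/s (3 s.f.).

Semi-major axis a = (r_p + r_a)/2 = 18736 km = 1.874×10⁷ m.
Vis-viva: v² = μ(2/r − 1/a) = 3.986×10¹⁴ × (2.770×10⁻⁷ − 5.337×10⁻⁸) = 8.913×10⁷ m²/s².
v = 9441 m/s = 9.441 km/s.

v ≈ 9.44 km/s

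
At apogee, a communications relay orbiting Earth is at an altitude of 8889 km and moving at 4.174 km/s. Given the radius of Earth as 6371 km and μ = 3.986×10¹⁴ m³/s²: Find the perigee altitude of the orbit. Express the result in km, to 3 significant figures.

r_a = 6371 + 8889 = 15260 km = 1.526×10⁷ m.
Specific energy ε = v²/2 − μ/r = -1.741×10⁷ J/kg, so a = −μ/(2ε) = 1.145×10⁷ m.
The apsides satisfy r_p + r_a = 2a, so the perigee radius is 2a − r_a = 7.636×10⁶ m = 7635.6 km.
Perigee altitude = 7635.6 − 6371 = 1264.6 km.

perigee altitude ≈ 1260 km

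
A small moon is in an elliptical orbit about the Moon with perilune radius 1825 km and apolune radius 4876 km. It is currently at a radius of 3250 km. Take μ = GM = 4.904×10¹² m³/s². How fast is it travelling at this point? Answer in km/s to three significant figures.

Semi-major axis a = (r_p + r_a)/2 = 3350.5 km = 3.350×10⁶ m.
Vis-viva: v² = μ(2/r − 1/a) = 4.904×10¹² × (6.154×10⁻⁷ − 2.985×10⁻⁷) = 1.554×10⁶ m²/s².
v = 1247 m/s = 1.247 km/s.

v ≈ 1.25 km/s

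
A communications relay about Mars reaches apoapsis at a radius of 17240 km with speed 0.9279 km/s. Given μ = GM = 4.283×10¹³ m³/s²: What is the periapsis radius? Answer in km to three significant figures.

periapsis radius ≈ 3610 km

r_a = 1.724×10⁷ m.
Specific energy ε = v²/2 − μ/r = -2.054×10⁶ J/kg, so a = −μ/(2ε) = 1.043×10⁷ m.
The apsides satisfy r_p + r_a = 2a, so the periapsis radius is 2a − r_a = 3.614×10⁶ m = 3613.6 km.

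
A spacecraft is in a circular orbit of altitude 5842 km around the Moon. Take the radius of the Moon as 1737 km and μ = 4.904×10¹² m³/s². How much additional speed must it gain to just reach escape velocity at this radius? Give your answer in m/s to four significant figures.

r = 1737 + 5842 = 7579.0 km = 7.5790×10⁶ m.
Circular speed v_c = √(μ/r) = 804.4 m/s.
Escape speed v_esc = √(2μ/r) = √2 × v_c = 1138 m/s.
Δv = v_esc − v_c = 333.2 m/s.

Δv ≈ 333.2 m/s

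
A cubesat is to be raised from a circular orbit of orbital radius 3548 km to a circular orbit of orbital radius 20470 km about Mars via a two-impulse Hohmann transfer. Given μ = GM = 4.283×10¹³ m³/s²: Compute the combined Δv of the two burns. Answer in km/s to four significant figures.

r₁ = 3548 km = 3.548×10⁶ m.
r₂ = 20470 km = 2.047×10⁷ m.
Transfer ellipse a_t = (r₁ + r₂)/2 = 1.201×10⁷ m.
At r₁: circular v_c1 = √(μ/r₁) = 3474 m/s; transfer-periapsis v_p = √[μ(2/r₁ − 1/a_t)] = 4536 m/s.
Δv₁ = v_p − v_c1 = 1062 m/s.
At r₂: circular v_c2 = √(μ/r₂) = 1446 m/s; transfer-apoapsis v_a = √[μ(2/r₂ − 1/a_t)] = 786.2 m/s.
Δv₂ = v_c2 − v_a = 660.3 m/s.
Total Δv = Δv₁ + Δv₂ = 1722 m/s = 1.722 km/s.

Δv_total ≈ 1.722 km/s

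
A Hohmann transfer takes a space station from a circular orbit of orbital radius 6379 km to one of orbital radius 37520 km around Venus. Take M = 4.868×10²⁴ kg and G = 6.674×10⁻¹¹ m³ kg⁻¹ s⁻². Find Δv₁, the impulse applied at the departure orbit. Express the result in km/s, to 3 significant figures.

μ = GM = 6.674×10⁻¹¹ × 4.868×10²⁴ = 3.249×10¹⁴ m³/s².
r₁ = 6379 km = 6.379×10⁶ m.
r₂ = 37520 km = 3.752×10⁷ m.
Transfer ellipse a_t = (r₁ + r₂)/2 = 2.195×10⁷ m.
At r₁: circular v_c1 = √(μ/r₁) = 7137 m/s; transfer-periapsis v_p = √[μ(2/r₁ − 1/a_t)] = 9331 m/s.
Δv₁ = v_p − v_c1 = 2194 m/s.
= 2.194 km/s.

Δv ≈ 2.19 km/s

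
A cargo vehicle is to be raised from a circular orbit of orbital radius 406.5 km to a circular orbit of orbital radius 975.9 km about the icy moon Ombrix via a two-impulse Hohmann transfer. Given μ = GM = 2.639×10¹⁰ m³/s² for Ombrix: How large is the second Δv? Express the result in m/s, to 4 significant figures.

r₁ = 406.5 km = 4.065×10⁵ m.
r₂ = 975.9 km = 9.759×10⁵ m.
Transfer ellipse a_t = (r₁ + r₂)/2 = 6.912×10⁵ m.
At r₁: circular v_c1 = √(μ/r₁) = 254.8 m/s; transfer-periapsis v_p = √[μ(2/r₁ − 1/a_t)] = 302.8 m/s.
At r₂: circular v_c2 = √(μ/r₂) = 164.4 m/s; transfer-apoapsis v_a = √[μ(2/r₂ − 1/a_t)] = 126.1 m/s.
Δv₂ = v_c2 − v_a = 38.33 m/s.

Δv ≈ 38.33 m/s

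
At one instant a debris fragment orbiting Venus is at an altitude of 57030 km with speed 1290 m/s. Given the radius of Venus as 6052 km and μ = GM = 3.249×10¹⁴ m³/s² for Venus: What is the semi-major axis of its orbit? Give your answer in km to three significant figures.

r = 6052 + 57030 = 63082 km = 6.308×10⁷ m.
Specific orbital energy ε = v²/2 − μ/r = (1290)²/2 − 3.249×10¹⁴/6.308×10⁷ = -4.318×10⁶ J/kg.
Since ε = −μ/(2a), a = −μ/(2ε) = 3.762×10⁷ m = 37618 km.

a ≈ 37600 km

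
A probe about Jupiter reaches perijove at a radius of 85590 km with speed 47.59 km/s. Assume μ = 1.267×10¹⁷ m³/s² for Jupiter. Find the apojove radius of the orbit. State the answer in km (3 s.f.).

r_p = 8.559×10⁷ m.
Specific energy ε = v²/2 − μ/r = -3.479×10⁸ J/kg, so a = −μ/(2ε) = 1.821×10⁸ m.
The apsides satisfy r_p + r_a = 2a, so the apojove radius is 2a − r_p = 2.786×10⁸ m = 2.7859×10⁵ km.

apojove radius ≈ 2.79×10⁵ km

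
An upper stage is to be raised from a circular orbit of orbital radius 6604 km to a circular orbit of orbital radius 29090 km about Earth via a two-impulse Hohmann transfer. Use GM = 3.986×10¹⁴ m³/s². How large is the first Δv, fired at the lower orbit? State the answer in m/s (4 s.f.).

Δv ≈ 2150 m/s

r₁ = 6604 km = 6.604×10⁶ m.
r₂ = 29090 km = 2.909×10⁷ m.
Transfer ellipse a_t = (r₁ + r₂)/2 = 1.785×10⁷ m.
At r₁: circular v_c1 = √(μ/r₁) = 7769 m/s; transfer-perigee v_p = √[μ(2/r₁ − 1/a_t)] = 9919 m/s.
Δv₁ = v_p − v_c1 = 2150 m/s.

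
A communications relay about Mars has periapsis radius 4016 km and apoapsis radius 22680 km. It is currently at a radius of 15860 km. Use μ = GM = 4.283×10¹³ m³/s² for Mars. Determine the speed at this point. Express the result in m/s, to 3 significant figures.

v ≈ 1480 m/s

Semi-major axis a = (r_p + r_a)/2 = 13348 km = 1.335×10⁷ m.
Vis-viva: v² = μ(2/r − 1/a) = 4.283×10¹³ × (1.261×10⁻⁷ − 7.492×10⁻⁸) = 2.192×10⁶ m²/s².
v = 1481 m/s.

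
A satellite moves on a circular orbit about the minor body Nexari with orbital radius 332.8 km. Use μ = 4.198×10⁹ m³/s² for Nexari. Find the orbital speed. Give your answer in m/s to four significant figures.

r = 332.8 km = 3.328×10⁵ m.
For a circular orbit v = √(μ/r) = √(4.198×10⁹ / 3.328×10⁵) = √(1.261×10⁴) = 112.3 m/s.

v ≈ 112.3 m/s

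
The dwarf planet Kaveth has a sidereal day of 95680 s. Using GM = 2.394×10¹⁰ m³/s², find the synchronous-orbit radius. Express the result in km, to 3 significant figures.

r_sync ≈ 1770 km

A synchronous orbit has period T, so by Kepler's third law a = (μT²/4π²)^(1/3).
μT²/4π² = 2.394×10¹⁰ × (9.568×10⁴)² / 39.48 = 5.551×10¹⁸ m³.
a = 1.771×10⁶ m = 1770.7 km.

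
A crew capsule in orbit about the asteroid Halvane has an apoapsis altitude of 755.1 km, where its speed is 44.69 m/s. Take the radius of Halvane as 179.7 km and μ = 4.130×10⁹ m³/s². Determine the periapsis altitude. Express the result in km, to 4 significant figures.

r_a = 179.7 + 755.1 = 934.80 km = 9.348×10⁵ m.
Specific energy ε = v²/2 − μ/r = -3.419×10³ J/kg, so a = −μ/(2ε) = 6.039×10⁵ m.
The apsides satisfy r_p + r_a = 2a, so the periapsis radius is 2a − r_a = 2.730×10⁵ m = 272.99 km.
Periapsis altitude = 272.99 − 179.7 = 93.293 km.

periapsis altitude ≈ 93.29 km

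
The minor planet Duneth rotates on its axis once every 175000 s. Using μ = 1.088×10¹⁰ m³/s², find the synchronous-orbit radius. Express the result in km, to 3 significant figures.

r_sync ≈ 2040 km

A synchronous orbit has period T, so by Kepler's third law a = (μT²/4π²)^(1/3).
μT²/4π² = 1.088×10¹⁰ × (1.750×10⁵)² / 39.48 = 8.440×10¹⁸ m³.
a = 2.036×10⁶ m = 2036.0 km.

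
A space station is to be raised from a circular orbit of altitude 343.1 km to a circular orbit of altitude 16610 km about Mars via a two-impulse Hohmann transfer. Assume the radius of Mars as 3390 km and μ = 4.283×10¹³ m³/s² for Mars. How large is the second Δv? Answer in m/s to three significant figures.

r₁ = 3390 + 343.1 = 3733.1 km = 3.7331×10⁶ m.
r₂ = 3390 + 16610 = 20000 km = 2.0000×10⁷ m.
Transfer ellipse a_t = (r₁ + r₂)/2 = 1.187×10⁷ m.
At r₁: circular v_c1 = √(μ/r₁) = 3387 m/s; transfer-periapsis v_p = √[μ(2/r₁ − 1/a_t)] = 4397 m/s.
At r₂: circular v_c2 = √(μ/r₂) = 1463 m/s; transfer-apoapsis v_a = √[μ(2/r₂ − 1/a_t)] = 820.8 m/s.
Δv₂ = v_c2 − v_a = 642.6 m/s.

Δv ≈ 643 m/s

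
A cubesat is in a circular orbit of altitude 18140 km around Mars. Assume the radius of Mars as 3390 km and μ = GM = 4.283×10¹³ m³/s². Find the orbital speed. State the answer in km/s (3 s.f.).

r = 3390 + 18140 = 21530 km = 2.1530×10⁷ m.
For a circular orbit v = √(μ/r) = √(4.283×10¹³ / 2.153×10⁷) = √(1.989×10⁶) = 1410 m/s.
That is 1.410 km/s.

v ≈ 1.41 km/s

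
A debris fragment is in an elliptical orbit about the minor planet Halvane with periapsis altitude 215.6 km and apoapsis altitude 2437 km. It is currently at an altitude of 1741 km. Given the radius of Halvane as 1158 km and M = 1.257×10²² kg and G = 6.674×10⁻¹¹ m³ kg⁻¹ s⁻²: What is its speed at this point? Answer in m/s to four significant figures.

μ = GM = 6.674×10⁻¹¹ × 1.257×10²² = 8.389×10¹¹ m³/s².
r_p = 1158 + 215.6 = 1373.6 km = 1.3736×10⁶ m.
r_a = 1158 + 2437 = 3595.0 km = 3.5950×10⁶ m.
r = 1158 + 1741 = 2899.0 km = 2.899×10⁶ m.
Semi-major axis a = (r_p + r_a)/2 = 2484.3 km = 2.484×10⁶ m.
Vis-viva: v² = μ(2/r − 1/a) = 8.389×10¹¹ × (6.899×10⁻⁷ − 4.025×10⁻⁷) = 2.411×10⁵ m²/s².
v = 491.0 m/s.

v ≈ 491.0 m/s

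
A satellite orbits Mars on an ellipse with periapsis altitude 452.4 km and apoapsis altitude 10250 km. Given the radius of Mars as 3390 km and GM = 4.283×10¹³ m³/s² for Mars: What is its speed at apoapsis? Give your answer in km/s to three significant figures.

v ≈ 1.17 km/s

r_p = 3390 + 452.4 = 3842.4 km = 3.8424×10⁶ m.
r_a = 3390 + 10250 = 13640 km = 1.3640×10⁷ m.
Semi-major axis a = (r_p + r_a)/2 = 8741.2 km = 8.741×10⁶ m.
Vis-viva: v² = μ(2/r − 1/a) = 4.283×10¹³ × (1.466×10⁻⁷ − 1.144×10⁻⁷) = 1.380×10⁶ m²/s².
v = 1175 m/s = 1.175 km/s.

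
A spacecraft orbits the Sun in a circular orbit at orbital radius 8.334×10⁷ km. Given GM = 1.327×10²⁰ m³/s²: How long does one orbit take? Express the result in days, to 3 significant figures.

T ≈ 152 days

r = 8.334×10⁷ km = 8.334×10¹⁰ m.
Kepler's third law: T = 2π√(r³/μ) = 2π√((8.334×10¹⁰)³ / 1.327×10²⁰).
r³/μ = 4.362×10¹² s², so T = 2π × 2.089×10⁶ = 1.312×10⁷ s.
Converting: 1.312×10⁷ s ÷ 86400 = 151.9 days.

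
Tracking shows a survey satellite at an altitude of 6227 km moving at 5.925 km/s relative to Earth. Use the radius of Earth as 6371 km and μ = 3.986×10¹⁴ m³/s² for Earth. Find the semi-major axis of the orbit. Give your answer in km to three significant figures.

r = 6371 + 6227 = 12598 km = 1.260×10⁷ m.
Specific orbital energy ε = v²/2 − μ/r = (5925)²/2 − 3.986×10¹⁴/1.260×10⁷ = -1.409×10⁷ J/kg.
Since ε = −μ/(2a), a = −μ/(2ε) = 1.415×10⁷ m = 14148 km.

a ≈ 14100 km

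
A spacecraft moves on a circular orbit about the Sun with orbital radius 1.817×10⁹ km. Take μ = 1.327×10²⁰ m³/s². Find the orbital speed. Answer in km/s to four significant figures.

v ≈ 8.546 km/s

r = 1.817×10⁹ km = 1.817×10¹² m.
For a circular orbit v = √(μ/r) = √(1.327×10²⁰ / 1.817×10¹²) = √(7.303×10⁷) = 8546 m/s.
That is 8.546 km/s.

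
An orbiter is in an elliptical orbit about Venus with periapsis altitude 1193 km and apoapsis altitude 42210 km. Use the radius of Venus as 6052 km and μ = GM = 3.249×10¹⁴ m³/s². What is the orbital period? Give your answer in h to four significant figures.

T ≈ 14.16 h

r_p = 6052 + 1193 = 7245.0 km = 7.2450×10⁶ m.
r_a = 6052 + 42210 = 48262 km = 4.8262×10⁷ m.
Semi-major axis a = (r_p + r_a)/2 = (7245.0 + 48262)/2 = 27754 km = 2.775×10⁷ m.
By Kepler's third law T = 2π√(a³/μ) = 2π × 8.112×10³ = 5.097×10⁴ s.
= 14.16 h.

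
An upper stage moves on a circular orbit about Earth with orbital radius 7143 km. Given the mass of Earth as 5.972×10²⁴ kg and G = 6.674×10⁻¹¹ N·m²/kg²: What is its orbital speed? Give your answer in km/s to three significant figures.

μ = GM = 6.674×10⁻¹¹ × 5.972×10²⁴ = 3.986×10¹⁴ m³/s².
r = 7143 km = 7.143×10⁶ m.
For a circular orbit v = √(μ/r) = √(3.986×10¹⁴ / 7.143×10⁶) = √(5.580×10⁷) = 7470 m/s.
That is 7.470 km/s.

v ≈ 7.47 km/s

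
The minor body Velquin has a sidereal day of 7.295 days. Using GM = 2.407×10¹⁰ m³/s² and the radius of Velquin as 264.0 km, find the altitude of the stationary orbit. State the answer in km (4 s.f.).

T = 7.295 days = 6.303×10⁵ s.
A synchronous orbit has period T, so by Kepler's third law a = (μT²/4π²)^(1/3).
μT²/4π² = 2.407×10¹⁰ × (6.303×10⁵)² / 39.48 = 2.422×10²⁰ m³.
a = 6.233×10⁶ m = 6233.5 km.
Altitude h = a − R = 6233.5 − 264.0 = 5969.5 km.

h_sync ≈ 5969 km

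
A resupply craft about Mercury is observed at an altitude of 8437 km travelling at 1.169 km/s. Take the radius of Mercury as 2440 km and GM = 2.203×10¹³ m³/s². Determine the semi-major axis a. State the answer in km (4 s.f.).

r = 2440 + 8437 = 10877 km = 1.088×10⁷ m.
Vis-viva rearranged: 1/a = 2/r − v²/μ = 1.839×10⁻⁷ − 6.203×10⁻⁸ = 1.218×10⁻⁷ m⁻¹.
a = 8.207×10⁶ m = 8207.3 km.

a ≈ 8207 km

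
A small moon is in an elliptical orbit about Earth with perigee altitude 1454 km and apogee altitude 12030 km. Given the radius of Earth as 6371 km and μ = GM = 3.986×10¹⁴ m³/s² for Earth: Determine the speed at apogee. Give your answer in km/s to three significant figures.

r_p = 6371 + 1454 = 7825.0 km = 7.8250×10⁶ m.
r_a = 6371 + 12030 = 18401 km = 1.8401×10⁷ m.
Semi-major axis a = (r_p + r_a)/2 = 13113 km = 1.311×10⁷ m.
Vis-viva: v² = μ(2/r − 1/a) = 3.986×10¹⁴ × (1.087×10⁻⁷ − 7.626×10⁻⁸) = 1.293×10⁷ m²/s².
v = 3595 m/s = 3.595 km/s.

v ≈ 3.60 km/s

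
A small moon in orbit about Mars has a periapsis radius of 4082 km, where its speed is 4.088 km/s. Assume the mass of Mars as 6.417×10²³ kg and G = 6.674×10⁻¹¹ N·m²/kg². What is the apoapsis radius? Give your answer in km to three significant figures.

apoapsis radius ≈ 16000 km

μ = GM = 6.674×10⁻¹¹ × 6.417×10²³ = 4.283×10¹³ m³/s².
r_p = 4.082×10⁶ m.
Specific energy ε = v²/2 − μ/r = -2.136×10⁶ J/kg, so a = −μ/(2ε) = 1.003×10⁷ m.
The apsides satisfy r_p + r_a = 2a, so the apoapsis radius is 2a − r_p = 1.597×10⁷ m = 15970 km.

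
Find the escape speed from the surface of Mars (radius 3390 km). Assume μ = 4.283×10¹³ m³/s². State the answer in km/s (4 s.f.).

r = R = 3.390×10⁶ m.
Escape speed v_esc = √(2μ/r) = √(2 × 4.283×10¹³ / 3.390×10⁶) = √(2.527×10⁷) = 5027 m/s.
= 5.027 km/s.

v_esc ≈ 5.027 km/s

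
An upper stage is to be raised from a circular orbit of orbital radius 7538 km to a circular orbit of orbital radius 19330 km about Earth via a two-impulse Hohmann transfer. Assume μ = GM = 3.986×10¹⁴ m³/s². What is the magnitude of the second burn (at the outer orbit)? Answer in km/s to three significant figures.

Δv ≈ 1.14 km/s

r₁ = 7538 km = 7.538×10⁶ m.
r₂ = 19330 km = 1.933×10⁷ m.
Transfer ellipse a_t = (r₁ + r₂)/2 = 1.343×10⁷ m.
At r₁: circular v_c1 = √(μ/r₁) = 7272 m/s; transfer-perigee v_p = √[μ(2/r₁ − 1/a_t)] = 8723 m/s.
At r₂: circular v_c2 = √(μ/r₂) = 4541 m/s; transfer-apogee v_a = √[μ(2/r₂ − 1/a_t)] = 3402 m/s.
Δv₂ = v_c2 − v_a = 1139 m/s.
= 1.139 km/s.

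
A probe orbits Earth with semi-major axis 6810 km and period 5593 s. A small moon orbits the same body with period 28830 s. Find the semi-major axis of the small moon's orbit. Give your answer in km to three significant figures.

a₂ ≈ 20300 km

Kepler's third law: a³ ∝ T², so a₂ = a₁ (T₂/T₁)^(2/3).
T₂/T₁ = 5.155, (T₂/T₁)^(2/3) = 2.984.
a₂ = 6810 × 2.984 = 20320 km.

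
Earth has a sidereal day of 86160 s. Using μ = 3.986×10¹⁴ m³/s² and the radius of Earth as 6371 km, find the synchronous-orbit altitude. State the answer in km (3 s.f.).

A synchronous orbit has period T, so by Kepler's third law a = (μT²/4π²)^(1/3).
μT²/4π² = 3.986×10¹⁴ × (8.616×10⁴)² / 39.48 = 7.495×10²² m³.
a = 4.216×10⁷ m = 42163 km.
Altitude h = a − R = 42163 − 6371 = 35792 km.

h_sync ≈ 35800 km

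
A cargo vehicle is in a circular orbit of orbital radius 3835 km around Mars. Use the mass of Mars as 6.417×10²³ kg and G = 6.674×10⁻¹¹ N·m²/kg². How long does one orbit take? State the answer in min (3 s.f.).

T ≈ 120 min

μ = GM = 6.674×10⁻¹¹ × 6.417×10²³ = 4.283×10¹³ m³/s².
r = 3835 km = 3.835×10⁶ m.
Kepler's third law: T = 2π√(r³/μ) = 2π√((3.835×10⁶)³ / 4.283×10¹³).
r³/μ = 1.317×10⁶ s², so T = 2π × 1.148×10³ = 7.211×10³ s.
Converting: 7.211×10³ s ÷ 60.00 = 120.2 min.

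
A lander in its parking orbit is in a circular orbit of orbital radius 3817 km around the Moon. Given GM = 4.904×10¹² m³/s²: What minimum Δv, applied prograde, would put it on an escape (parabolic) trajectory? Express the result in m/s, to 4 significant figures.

Δv ≈ 469.5 m/s

r = 3817 km = 3.817×10⁶ m.
Circular speed v_c = √(μ/r) = 1133 m/s.
Escape speed v_esc = √(2μ/r) = √2 × v_c = 1603 m/s.
Δv = v_esc − v_c = 469.5 m/s.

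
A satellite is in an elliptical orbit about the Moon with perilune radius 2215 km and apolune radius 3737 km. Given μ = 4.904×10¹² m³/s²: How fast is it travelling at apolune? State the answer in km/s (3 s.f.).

v ≈ 0.988 km/s

Semi-major axis a = (r_p + r_a)/2 = 2976.0 km = 2.976×10⁶ m.
Vis-viva: v² = μ(2/r − 1/a) = 4.904×10¹² × (5.352×10⁻⁷ − 3.360×10⁻⁷) = 9.767×10⁵ m²/s².
v = 988.3 m/s = 0.9883 km/s.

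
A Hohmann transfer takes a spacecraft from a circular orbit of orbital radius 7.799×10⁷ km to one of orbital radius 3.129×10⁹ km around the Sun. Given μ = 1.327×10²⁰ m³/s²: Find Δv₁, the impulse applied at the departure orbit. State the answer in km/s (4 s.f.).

Δv ≈ 16.37 km/s

r₁ = 7.799×10⁷ km = 7.799×10¹⁰ m.
r₂ = 3.129×10⁹ km = 3.129×10¹² m.
Transfer ellipse a_t = (r₁ + r₂)/2 = 1.603×10¹² m.
At r₁: circular v_c1 = √(μ/r₁) = 41250 m/s; transfer-perihelion v_p = √[μ(2/r₁ − 1/a_t)] = 57620 m/s.
Δv₁ = v_p − v_c1 = 16370 m/s.
= 16.37 km/s.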